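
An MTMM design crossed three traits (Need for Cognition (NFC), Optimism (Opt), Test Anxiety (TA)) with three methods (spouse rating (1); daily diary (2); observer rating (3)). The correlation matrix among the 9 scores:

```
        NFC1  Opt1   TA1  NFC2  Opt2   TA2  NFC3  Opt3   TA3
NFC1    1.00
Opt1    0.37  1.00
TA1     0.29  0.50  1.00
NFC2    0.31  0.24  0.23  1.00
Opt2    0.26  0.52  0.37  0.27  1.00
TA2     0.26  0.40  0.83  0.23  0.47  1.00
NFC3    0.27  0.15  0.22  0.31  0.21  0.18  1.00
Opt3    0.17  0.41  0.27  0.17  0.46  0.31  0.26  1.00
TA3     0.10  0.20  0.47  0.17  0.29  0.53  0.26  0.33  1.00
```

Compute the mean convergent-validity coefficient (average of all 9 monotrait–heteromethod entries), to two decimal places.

0.46

Convergent values: 0.31, 0.27, 0.31, 0.52, 0.41, 0.46, 0.83, 0.47, 0.53; mean = 4.11/9 = 0.46.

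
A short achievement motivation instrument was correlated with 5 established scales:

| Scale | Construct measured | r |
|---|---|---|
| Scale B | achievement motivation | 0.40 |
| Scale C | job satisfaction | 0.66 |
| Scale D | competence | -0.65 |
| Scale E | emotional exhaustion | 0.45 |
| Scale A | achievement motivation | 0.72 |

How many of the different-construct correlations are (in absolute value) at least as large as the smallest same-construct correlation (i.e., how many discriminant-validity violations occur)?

Convergent (same construct = achievement motivation): Scale B, Scale A.
Smallest convergent = 0.40. Discriminant |r|: 0.66, 0.65, 0.45; count ≥ 0.40 → 3.

3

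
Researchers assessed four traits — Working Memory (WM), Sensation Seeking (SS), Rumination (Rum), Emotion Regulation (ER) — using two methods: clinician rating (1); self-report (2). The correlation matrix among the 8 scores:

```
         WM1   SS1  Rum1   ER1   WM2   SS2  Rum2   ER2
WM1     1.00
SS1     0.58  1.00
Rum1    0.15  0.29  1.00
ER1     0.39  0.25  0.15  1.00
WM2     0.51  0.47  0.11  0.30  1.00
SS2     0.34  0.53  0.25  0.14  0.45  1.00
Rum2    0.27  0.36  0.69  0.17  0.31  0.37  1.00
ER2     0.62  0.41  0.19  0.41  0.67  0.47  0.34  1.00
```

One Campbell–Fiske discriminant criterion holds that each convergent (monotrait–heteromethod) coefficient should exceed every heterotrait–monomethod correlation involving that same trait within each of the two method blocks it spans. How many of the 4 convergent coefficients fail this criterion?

3

Checking each validity diagonal entry against its comparison values:
WM (methods 1·2): 0.51 vs {0.58, 0.45, 0.15, 0.31, 0.39, 0.67} → fail.
SS (methods 1·2): 0.53 vs {0.58, 0.45, 0.29, 0.37, 0.25, 0.47} → fail.
Rum (methods 1·2): 0.69 vs {0.15, 0.31, 0.29, 0.37, 0.15, 0.34} → pass.
ER (methods 1·2): 0.41 vs {0.39, 0.67, 0.25, 0.47, 0.15, 0.34} → fail.
3 of 4 fail.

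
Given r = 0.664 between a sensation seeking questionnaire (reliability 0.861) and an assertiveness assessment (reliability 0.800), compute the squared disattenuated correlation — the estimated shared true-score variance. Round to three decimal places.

0.640

Disattenuated r = 0.664 / √(0.861 × 0.800) = 0.664 / 0.8299 = 0.8001.
Shared true-score variance = 0.8001² = 0.6402 ≈ 0.640.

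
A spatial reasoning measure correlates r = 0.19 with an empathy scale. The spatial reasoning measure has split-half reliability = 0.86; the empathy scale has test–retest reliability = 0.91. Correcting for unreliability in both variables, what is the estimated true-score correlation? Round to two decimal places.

r_true = r_obs / √(r_xx · r_yy) = 0.19 / √(0.86 × 0.91) = 0.19 / √0.7826 = 0.19 / 0.8846 ≈ 0.21.

0.21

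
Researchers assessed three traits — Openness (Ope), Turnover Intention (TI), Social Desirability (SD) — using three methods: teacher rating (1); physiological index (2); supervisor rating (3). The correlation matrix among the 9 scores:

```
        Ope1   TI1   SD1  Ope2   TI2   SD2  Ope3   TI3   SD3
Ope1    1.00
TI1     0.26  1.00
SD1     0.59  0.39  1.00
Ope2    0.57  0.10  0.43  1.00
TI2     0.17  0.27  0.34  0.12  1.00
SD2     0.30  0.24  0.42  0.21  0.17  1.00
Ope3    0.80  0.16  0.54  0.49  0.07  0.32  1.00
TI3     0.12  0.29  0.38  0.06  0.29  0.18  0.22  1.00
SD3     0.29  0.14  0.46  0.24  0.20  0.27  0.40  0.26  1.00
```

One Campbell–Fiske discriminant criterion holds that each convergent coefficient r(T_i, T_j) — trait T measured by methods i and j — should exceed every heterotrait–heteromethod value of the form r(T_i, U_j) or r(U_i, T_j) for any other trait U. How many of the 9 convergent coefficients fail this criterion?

5

Convergent coefficients and their comparison sets:
Ope (methods 1·2): 0.57 vs {0.17, 0.10, 0.30, 0.43} → pass.
Ope (methods 1·3): 0.80 vs {0.12, 0.16, 0.29, 0.54} → pass.
Ope (methods 2·3): 0.49 vs {0.06, 0.07, 0.24, 0.32} → pass.
TI (methods 1·2): 0.27 vs {0.10, 0.17, 0.24, 0.34} → fail.
TI (methods 1·3): 0.29 vs {0.16, 0.12, 0.14, 0.38} → fail.
TI (methods 2·3): 0.29 vs {0.07, 0.06, 0.20, 0.18} → pass.
SD (methods 1·2): 0.42 vs {0.43, 0.30, 0.34, 0.24} → fail.
SD (methods 1·3): 0.46 vs {0.54, 0.29, 0.38, 0.14} → fail.
SD (methods 2·3): 0.27 vs {0.32, 0.24, 0.18, 0.20} → fail.
5 of 9 fail.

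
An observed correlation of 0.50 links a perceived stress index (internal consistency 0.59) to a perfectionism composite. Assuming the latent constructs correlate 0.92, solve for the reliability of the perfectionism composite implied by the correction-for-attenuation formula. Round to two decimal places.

r_true = r_obs / √(r_xx · r_yy) ⇒ 0.92 = 0.50 / √(0.59 · r_yy).
√(0.59 · r_yy) = 0.50 / 0.92 = 0.5435; 0.59 · r_yy = 0.2954; r_yy = 0.2954 / 0.59 ≈ 0.50.

0.50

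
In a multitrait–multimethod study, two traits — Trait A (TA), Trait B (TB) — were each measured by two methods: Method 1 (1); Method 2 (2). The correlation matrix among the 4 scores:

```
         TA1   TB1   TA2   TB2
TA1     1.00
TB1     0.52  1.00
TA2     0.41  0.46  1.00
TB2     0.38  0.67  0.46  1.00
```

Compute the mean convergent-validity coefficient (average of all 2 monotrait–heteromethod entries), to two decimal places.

0.54

Convergent values: 0.41, 0.67; mean = 1.08/2 = 0.54.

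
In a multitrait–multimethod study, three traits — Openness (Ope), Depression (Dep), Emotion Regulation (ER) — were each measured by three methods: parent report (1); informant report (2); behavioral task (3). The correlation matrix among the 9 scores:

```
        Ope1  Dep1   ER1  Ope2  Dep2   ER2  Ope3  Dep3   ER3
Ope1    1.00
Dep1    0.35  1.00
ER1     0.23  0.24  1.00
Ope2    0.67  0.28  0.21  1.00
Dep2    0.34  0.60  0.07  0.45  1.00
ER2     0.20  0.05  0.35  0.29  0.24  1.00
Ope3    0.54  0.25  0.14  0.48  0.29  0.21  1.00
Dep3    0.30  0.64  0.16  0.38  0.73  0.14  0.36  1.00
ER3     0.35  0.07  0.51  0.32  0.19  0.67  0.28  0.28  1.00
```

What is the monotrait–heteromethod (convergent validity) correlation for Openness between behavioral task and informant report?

0.48

Same trait (Ope), different methods: r(Ope3, Ope2) = 0.48.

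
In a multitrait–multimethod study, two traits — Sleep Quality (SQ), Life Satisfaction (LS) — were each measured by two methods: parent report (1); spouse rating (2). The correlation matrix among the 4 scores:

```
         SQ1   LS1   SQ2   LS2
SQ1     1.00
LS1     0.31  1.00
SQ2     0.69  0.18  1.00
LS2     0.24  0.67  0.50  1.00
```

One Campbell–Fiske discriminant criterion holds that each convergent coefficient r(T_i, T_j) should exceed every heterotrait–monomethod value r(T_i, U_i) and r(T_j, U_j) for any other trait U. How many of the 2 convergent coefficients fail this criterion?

0

Checking each validity diagonal entry against its comparison values:
SQ (methods 1·2): 0.69 vs {0.31, 0.50} → pass.
LS (methods 1·2): 0.67 vs {0.31, 0.50} → pass.
0 of 2 fail.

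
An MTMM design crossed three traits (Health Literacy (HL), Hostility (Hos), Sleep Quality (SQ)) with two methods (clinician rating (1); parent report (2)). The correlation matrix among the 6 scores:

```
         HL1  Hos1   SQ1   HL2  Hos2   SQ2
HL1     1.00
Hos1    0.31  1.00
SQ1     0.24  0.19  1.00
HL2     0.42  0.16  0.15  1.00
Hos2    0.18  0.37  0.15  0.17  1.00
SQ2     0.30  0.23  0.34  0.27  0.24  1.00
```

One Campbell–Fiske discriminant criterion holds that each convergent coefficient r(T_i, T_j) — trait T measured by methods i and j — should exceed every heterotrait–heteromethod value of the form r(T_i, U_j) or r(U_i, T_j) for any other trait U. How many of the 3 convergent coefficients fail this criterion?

Checking each validity diagonal entry against its comparison values:
HL (methods 1·2): 0.42 vs {0.18, 0.16, 0.30, 0.15} → pass.
Hos (methods 1·2): 0.37 vs {0.16, 0.18, 0.23, 0.15} → pass.
SQ (methods 1·2): 0.34 vs {0.15, 0.30, 0.15, 0.23} → pass.
0 of 3 fail.

0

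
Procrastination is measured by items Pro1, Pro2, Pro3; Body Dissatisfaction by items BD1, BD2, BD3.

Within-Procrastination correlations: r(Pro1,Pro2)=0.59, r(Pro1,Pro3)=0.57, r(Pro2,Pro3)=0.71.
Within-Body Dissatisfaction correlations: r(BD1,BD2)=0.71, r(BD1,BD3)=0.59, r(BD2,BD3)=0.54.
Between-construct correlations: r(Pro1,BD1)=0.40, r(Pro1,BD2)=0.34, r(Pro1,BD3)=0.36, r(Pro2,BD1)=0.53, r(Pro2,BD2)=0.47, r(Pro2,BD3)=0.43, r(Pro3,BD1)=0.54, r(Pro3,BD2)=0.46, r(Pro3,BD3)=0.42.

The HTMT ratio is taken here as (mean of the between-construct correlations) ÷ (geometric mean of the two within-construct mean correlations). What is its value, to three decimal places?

0.710

Between-construct mean = 3.95/9 = 0.4389.
Mean within-Pro = 1.87/3 = 0.6233; mean within-BD = 1.84/3 = 0.6133.
Geometric mean = √(0.6233 × 0.6133) = 0.6183.
HTMT = 0.4389 / 0.6183 = 0.710.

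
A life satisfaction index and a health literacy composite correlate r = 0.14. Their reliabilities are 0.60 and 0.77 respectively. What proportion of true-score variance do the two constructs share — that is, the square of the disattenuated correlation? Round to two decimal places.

0.04

Disattenuated r = 0.14 / √(0.60 × 0.77) = 0.14 / 0.6797 = 0.2060.
Shared true-score variance = 0.2060² = 0.0424 ≈ 0.04.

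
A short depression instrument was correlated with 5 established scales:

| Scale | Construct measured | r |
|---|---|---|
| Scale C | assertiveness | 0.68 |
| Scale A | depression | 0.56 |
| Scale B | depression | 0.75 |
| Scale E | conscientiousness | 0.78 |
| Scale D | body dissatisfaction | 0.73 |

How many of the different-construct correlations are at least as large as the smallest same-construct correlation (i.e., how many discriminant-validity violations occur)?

3

Convergent (same construct = depression): Scale A, Scale B.
Smallest convergent = 0.56. Discriminant values: 0.68, 0.78, 0.73; count ≥ 0.56 → 3.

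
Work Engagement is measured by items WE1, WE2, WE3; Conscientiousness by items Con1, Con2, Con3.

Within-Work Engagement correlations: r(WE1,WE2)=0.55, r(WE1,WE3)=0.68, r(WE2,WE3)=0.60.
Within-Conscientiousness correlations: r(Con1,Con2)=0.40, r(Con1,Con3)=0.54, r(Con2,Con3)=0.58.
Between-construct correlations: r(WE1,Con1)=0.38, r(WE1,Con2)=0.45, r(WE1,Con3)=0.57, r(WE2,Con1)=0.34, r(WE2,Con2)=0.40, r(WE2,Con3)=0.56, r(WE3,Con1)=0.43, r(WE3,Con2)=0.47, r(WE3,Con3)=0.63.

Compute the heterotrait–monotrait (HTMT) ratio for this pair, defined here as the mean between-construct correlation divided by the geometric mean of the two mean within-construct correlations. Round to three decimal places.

Mean heterotrait r = 4.23/9 = 0.4700.
Mean within-WE = 1.83/3 = 0.6100; mean within-Con = 1.52/3 = 0.5067.
Geometric mean = √(0.6100 × 0.5067) = 0.5560.
HTMT = 0.4700 / 0.5560 = 0.845.

0.845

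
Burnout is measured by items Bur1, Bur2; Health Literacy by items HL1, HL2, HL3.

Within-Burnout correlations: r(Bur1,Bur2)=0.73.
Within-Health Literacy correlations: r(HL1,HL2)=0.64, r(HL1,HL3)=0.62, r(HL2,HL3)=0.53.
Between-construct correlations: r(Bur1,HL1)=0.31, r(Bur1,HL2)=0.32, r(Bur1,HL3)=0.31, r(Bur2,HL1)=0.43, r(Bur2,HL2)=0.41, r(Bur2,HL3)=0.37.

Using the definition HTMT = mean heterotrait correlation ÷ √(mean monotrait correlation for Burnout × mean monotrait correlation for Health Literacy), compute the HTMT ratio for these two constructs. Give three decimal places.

0.543

Mean between = 2.15/6 = 0.3583.
Mean within-Bur = 0.73/1 = 0.7300; mean within-HL = 1.79/3 = 0.5967.
Geometric mean = √(0.7300 × 0.5967) = 0.6600.
HTMT = 0.3583 / 0.6600 = 0.543.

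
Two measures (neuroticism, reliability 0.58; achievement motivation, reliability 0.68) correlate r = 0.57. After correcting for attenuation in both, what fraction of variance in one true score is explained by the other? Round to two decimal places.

0.82

Disattenuated r = 0.57 / √(0.58 × 0.68) = 0.57 / 0.6280 = 0.9076.
Shared true-score variance = 0.9076² = 0.8237 ≈ 0.82.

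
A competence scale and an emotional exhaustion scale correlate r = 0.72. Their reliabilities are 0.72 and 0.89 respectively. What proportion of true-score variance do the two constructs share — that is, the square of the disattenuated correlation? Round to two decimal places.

Disattenuated r = 0.72 / √(0.72 × 0.89) = 0.72 / 0.8005 = 0.8994.
Shared true-score variance = 0.8994² = 0.8089 ≈ 0.81.

0.81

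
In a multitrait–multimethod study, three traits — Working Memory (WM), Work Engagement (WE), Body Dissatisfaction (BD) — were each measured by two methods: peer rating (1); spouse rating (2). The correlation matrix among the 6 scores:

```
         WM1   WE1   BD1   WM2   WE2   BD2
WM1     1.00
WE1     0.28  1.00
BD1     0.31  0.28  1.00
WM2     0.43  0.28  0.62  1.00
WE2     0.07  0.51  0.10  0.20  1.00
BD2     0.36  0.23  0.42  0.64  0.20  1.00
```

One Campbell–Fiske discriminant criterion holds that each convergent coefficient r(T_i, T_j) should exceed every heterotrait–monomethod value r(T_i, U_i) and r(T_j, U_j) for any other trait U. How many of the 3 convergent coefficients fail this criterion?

2

Checking each validity diagonal entry against its comparison values:
WM (methods 1·2): 0.43 vs {0.28, 0.20, 0.31, 0.64} → fail.
WE (methods 1·2): 0.51 vs {0.28, 0.20, 0.28, 0.20} → pass.
BD (methods 1·2): 0.42 vs {0.31, 0.64, 0.28, 0.20} → fail.
2 of 3 fail.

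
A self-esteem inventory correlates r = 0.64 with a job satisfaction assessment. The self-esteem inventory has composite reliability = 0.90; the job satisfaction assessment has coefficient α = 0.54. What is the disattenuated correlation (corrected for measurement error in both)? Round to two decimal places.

0.92

r_true = r_obs / √(r_xx · r_yy) = 0.64 / √(0.90 × 0.54) = 0.64 / √0.4860 = 0.64 / 0.6971 ≈ 0.92.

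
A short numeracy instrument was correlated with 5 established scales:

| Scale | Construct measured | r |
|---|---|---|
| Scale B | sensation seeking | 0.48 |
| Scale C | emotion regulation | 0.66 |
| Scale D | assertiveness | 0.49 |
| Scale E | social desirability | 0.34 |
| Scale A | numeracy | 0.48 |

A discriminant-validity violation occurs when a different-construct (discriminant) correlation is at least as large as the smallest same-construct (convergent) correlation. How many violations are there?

3

Convergent (same construct = numeracy): Scale A.
Smallest convergent = 0.48. Discriminant values: 0.48, 0.66, 0.49, 0.34; count ≥ 0.48 → 3.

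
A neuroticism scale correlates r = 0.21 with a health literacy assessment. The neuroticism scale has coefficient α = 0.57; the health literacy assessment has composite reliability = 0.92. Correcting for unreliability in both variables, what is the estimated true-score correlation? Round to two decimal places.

r_true = r_obs / √(r_xx · r_yy) = 0.21 / √(0.57 × 0.92) = 0.21 / √0.5244 = 0.21 / 0.7242 ≈ 0.29.

0.29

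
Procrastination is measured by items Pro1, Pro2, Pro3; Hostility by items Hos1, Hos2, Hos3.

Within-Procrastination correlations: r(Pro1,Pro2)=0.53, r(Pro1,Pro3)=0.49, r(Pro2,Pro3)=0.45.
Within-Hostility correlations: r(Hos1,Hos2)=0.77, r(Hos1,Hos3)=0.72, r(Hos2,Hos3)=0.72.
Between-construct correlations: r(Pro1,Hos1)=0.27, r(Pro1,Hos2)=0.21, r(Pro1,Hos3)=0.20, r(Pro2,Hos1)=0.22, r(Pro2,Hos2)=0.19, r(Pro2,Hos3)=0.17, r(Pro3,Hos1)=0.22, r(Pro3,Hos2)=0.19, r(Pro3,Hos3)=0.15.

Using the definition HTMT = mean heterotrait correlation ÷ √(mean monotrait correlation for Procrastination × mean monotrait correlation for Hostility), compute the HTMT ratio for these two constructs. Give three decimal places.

0.337

Between-construct mean = 1.82/9 = 0.2022.
Mean within-Pro = 1.47/3 = 0.4900; mean within-Hos = 2.21/3 = 0.7367.
Geometric mean = √(0.4900 × 0.7367) = 0.6008.
HTMT = 0.2022 / 0.6008 = 0.337.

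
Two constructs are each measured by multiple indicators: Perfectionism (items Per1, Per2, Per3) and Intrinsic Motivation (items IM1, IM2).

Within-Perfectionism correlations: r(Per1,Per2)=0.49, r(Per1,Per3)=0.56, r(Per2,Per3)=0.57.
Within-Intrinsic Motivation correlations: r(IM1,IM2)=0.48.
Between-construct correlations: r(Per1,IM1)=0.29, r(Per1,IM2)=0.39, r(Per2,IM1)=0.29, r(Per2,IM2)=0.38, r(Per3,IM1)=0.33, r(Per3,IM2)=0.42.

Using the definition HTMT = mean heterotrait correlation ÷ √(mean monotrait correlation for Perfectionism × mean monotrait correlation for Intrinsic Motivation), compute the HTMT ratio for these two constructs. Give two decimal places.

Mean between = 2.10/6 = 0.3500.
Mean within-Per = 1.62/3 = 0.5400; mean within-IM = 0.48/1 = 0.4800.
Geometric mean = √(0.5400 × 0.4800) = 0.5091.
HTMT = 0.3500 / 0.5091 = 0.69.

0.69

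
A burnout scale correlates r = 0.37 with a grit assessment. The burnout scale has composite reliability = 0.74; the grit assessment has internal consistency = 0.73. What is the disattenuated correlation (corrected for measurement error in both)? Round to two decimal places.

0.50

r_true = r_obs / √(r_xx · r_yy) = 0.37 / √(0.74 × 0.73) = 0.37 / √0.5402 = 0.37 / 0.7350 ≈ 0.50.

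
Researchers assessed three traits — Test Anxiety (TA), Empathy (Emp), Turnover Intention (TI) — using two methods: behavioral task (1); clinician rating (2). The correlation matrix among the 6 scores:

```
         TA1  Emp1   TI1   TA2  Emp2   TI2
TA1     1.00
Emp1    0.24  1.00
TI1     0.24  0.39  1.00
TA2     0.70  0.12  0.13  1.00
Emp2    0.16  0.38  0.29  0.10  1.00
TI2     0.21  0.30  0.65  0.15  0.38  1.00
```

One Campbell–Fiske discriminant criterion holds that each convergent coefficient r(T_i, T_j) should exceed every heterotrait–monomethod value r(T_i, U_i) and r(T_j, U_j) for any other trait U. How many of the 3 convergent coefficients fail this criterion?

1

Checking each validity diagonal entry against its comparison values:
TA (methods 1·2): 0.70 vs {0.24, 0.10, 0.24, 0.15} → pass.
Emp (methods 1·2): 0.38 vs {0.24, 0.10, 0.39, 0.38} → fail.
TI (methods 1·2): 0.65 vs {0.24, 0.15, 0.39, 0.38} → pass.
1 of 3 fail.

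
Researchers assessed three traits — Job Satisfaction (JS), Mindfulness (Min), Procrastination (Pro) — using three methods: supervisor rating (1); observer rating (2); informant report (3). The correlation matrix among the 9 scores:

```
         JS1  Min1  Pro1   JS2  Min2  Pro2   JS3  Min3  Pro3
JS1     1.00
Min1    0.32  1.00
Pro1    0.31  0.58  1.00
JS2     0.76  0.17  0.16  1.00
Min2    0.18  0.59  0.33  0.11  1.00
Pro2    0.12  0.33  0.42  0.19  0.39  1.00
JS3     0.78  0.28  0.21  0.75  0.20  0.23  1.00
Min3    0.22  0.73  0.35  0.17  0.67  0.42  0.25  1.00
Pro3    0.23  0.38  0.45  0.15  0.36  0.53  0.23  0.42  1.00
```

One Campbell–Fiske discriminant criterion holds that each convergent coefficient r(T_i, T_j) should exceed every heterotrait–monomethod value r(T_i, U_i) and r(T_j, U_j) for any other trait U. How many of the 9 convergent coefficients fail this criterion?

Convergent coefficients and their comparison sets:
JS (methods 1·2): 0.76 vs {0.32, 0.11, 0.31, 0.19} → pass.
JS (methods 1·3): 0.78 vs {0.32, 0.25, 0.31, 0.23} → pass.
JS (methods 2·3): 0.75 vs {0.11, 0.25, 0.19, 0.23} → pass.
Min (methods 1·2): 0.59 vs {0.32, 0.11, 0.58, 0.39} → pass.
Min (methods 1·3): 0.73 vs {0.32, 0.25, 0.58, 0.42} → pass.
Min (methods 2·3): 0.67 vs {0.11, 0.25, 0.39, 0.42} → pass.
Pro (methods 1·2): 0.42 vs {0.31, 0.19, 0.58, 0.39} → fail.
Pro (methods 1·3): 0.45 vs {0.31, 0.23, 0.58, 0.42} → fail.
Pro (methods 2·3): 0.53 vs {0.19, 0.23, 0.39, 0.42} → pass.
2 of 9 fail.

2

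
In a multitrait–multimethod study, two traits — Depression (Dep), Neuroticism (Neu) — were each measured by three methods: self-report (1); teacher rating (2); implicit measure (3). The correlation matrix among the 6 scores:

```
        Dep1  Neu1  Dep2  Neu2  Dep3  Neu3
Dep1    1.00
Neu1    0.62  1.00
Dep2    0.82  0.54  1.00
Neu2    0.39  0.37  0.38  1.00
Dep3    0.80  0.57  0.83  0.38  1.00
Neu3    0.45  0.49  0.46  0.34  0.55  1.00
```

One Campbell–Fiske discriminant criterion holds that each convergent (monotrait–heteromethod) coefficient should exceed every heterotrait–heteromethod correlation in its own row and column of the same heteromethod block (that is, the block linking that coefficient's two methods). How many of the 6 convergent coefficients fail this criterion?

Each convergent coefficient versus the relevant comparison correlations:
Dep (methods 1·2): 0.82 vs {0.39, 0.54} → pass.
Dep (methods 1·3): 0.80 vs {0.45, 0.57} → pass.
Dep (methods 2·3): 0.83 vs {0.46, 0.38} → pass.
Neu (methods 1·2): 0.37 vs {0.54, 0.39} → fail.
Neu (methods 1·3): 0.49 vs {0.57, 0.45} → fail.
Neu (methods 2·3): 0.34 vs {0.38, 0.46} → fail.
3 of 6 fail.

3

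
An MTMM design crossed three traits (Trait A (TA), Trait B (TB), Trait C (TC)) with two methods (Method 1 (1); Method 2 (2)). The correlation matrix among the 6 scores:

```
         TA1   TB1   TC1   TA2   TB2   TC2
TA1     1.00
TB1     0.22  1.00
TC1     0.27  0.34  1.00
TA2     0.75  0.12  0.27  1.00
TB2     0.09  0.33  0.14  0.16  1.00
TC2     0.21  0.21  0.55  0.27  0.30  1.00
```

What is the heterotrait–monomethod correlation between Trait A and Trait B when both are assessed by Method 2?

0.16

Different traits, same method: r(TA2, TB2) = 0.16.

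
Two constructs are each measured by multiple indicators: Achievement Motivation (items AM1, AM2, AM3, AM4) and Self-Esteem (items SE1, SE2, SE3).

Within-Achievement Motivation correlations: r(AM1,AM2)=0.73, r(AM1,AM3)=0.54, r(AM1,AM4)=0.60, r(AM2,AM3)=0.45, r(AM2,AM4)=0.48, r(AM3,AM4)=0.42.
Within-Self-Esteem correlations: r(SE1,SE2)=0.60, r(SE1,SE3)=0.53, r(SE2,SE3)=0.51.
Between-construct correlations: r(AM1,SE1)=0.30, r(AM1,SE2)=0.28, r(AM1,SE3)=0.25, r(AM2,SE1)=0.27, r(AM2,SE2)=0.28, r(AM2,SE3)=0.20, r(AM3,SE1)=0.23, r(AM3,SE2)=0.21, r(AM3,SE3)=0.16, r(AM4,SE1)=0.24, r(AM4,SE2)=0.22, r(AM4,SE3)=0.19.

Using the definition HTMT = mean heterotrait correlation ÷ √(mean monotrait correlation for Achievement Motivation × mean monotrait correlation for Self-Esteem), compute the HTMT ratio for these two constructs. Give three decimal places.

0.435

Between-construct mean = 2.83/12 = 0.2358.
Mean within-AM = 3.22/6 = 0.5367; mean within-SE = 1.64/3 = 0.5467.
Geometric mean = √(0.5367 × 0.5467) = 0.5417.
HTMT = 0.2358 / 0.5417 = 0.435.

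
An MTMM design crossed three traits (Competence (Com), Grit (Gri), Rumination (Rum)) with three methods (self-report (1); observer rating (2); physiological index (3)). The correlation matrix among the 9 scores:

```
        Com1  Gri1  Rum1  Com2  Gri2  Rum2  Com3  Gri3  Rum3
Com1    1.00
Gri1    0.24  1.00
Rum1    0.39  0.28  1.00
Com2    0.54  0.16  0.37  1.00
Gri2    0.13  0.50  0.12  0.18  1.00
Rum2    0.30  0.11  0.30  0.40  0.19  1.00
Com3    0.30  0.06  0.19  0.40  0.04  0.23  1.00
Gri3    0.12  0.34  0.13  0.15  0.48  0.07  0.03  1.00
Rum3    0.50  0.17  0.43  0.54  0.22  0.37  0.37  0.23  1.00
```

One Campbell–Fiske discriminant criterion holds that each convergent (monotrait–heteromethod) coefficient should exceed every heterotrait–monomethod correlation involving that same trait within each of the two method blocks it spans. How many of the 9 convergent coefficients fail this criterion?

4

Checking each validity diagonal entry against its comparison values:
Com (methods 1·2): 0.54 vs {0.24, 0.18, 0.39, 0.40} → pass.
Com (methods 1·3): 0.30 vs {0.24, 0.03, 0.39, 0.37} → fail.
Com (methods 2·3): 0.40 vs {0.18, 0.03, 0.40, 0.37} → fail.
Gri (methods 1·2): 0.50 vs {0.24, 0.18, 0.28, 0.19} → pass.
Gri (methods 1·3): 0.34 vs {0.24, 0.03, 0.28, 0.23} → pass.
Gri (methods 2·3): 0.48 vs {0.18, 0.03, 0.19, 0.23} → pass.
Rum (methods 1·2): 0.30 vs {0.39, 0.40, 0.28, 0.19} → fail.
Rum (methods 1·3): 0.43 vs {0.39, 0.37, 0.28, 0.23} → pass.
Rum (methods 2·3): 0.37 vs {0.40, 0.37, 0.19, 0.23} → fail.
4 of 9 fail.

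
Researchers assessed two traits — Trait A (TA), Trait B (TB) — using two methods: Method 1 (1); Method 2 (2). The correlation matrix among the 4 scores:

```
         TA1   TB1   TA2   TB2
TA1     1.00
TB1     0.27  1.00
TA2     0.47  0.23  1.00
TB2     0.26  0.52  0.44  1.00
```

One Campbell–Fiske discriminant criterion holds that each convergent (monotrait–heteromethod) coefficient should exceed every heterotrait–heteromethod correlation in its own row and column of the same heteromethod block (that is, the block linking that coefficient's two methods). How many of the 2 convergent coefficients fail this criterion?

0

Convergent coefficients and their comparison sets:
TA (methods 1·2): 0.47 vs {0.26, 0.23} → pass.
TB (methods 1·2): 0.52 vs {0.23, 0.26} → pass.
0 of 2 fail.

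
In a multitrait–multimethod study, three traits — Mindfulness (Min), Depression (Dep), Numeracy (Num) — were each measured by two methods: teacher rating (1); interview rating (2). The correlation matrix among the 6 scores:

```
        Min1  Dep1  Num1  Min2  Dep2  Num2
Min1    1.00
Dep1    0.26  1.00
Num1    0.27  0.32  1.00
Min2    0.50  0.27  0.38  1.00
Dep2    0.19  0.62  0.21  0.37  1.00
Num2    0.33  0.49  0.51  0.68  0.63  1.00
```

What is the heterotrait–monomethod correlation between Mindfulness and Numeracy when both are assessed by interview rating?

0.68

Different traits, same method: r(Min2, Num2) = 0.68.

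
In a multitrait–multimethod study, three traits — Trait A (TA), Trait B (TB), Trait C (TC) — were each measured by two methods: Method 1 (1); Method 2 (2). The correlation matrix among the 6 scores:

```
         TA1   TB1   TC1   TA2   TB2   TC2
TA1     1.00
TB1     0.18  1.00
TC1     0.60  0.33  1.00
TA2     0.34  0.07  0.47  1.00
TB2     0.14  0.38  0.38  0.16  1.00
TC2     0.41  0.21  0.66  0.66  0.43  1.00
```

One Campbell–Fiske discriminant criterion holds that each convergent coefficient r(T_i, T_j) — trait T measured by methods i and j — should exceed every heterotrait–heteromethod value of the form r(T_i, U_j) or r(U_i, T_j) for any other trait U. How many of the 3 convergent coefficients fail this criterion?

2

Convergent coefficients and their comparison sets:
TA (methods 1·2): 0.34 vs {0.14, 0.07, 0.41, 0.47} → fail.
TB (methods 1·2): 0.38 vs {0.07, 0.14, 0.21, 0.38} → fail.
TC (methods 1·2): 0.66 vs {0.47, 0.41, 0.38, 0.21} → pass.
2 of 3 fail.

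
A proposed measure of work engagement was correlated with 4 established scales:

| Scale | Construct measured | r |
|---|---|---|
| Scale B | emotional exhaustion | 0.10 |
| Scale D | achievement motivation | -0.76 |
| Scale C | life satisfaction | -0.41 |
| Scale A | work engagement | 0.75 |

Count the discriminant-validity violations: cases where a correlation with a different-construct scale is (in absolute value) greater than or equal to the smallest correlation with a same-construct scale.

Convergent (same construct = work engagement): Scale A.
Smallest convergent = 0.75. Discriminant |r|: 0.10, 0.76, 0.41; count ≥ 0.75 → 1.

1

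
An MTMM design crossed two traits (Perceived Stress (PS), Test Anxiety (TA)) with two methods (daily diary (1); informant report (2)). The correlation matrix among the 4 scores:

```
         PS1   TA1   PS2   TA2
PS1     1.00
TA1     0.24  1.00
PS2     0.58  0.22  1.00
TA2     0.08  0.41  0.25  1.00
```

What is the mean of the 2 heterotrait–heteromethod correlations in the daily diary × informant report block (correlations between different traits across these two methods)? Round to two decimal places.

0.15

HTHM values (method 1 × method 2): 0.08, 0.22; mean = 0.30/2 = 0.15.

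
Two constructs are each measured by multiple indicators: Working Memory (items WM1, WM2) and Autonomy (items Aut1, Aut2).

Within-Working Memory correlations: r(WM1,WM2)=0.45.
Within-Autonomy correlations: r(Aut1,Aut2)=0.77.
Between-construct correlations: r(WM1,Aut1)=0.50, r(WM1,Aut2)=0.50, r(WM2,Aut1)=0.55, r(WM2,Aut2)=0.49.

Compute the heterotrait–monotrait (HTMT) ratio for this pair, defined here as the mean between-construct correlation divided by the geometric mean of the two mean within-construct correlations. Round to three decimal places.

0.866

Mean between = 2.04/4 = 0.5100.
Mean within-WM = 0.45/1 = 0.4500; mean within-Aut = 0.77/1 = 0.7700.
Geometric mean = √(0.4500 × 0.7700) = 0.5886.
HTMT = 0.5100 / 0.5886 = 0.866.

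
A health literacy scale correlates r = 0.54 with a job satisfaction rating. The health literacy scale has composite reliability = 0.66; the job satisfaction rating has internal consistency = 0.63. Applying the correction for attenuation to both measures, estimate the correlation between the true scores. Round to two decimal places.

0.84

r_true = r_obs / √(r_xx · r_yy) = 0.54 / √(0.66 × 0.63) = 0.54 / √0.4158 = 0.54 / 0.6448 ≈ 0.84.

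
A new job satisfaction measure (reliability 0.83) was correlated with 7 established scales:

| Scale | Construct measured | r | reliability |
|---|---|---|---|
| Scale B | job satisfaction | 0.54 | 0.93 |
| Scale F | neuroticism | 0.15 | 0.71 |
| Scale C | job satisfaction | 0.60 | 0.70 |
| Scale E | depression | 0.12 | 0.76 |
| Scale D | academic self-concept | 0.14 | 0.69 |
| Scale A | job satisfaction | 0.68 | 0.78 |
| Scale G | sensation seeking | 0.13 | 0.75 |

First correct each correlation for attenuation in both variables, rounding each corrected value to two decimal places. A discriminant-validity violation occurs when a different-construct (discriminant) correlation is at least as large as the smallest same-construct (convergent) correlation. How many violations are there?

0

Disattenuated r (r / √(r_scale · r_new)):
  Scale B (conv): 0.54 / √(0.93·0.83) = 0.61
  Scale F (disc): 0.15 / √(0.71·0.83) = 0.20
  Scale C (conv): 0.60 / √(0.70·0.83) = 0.79
  Scale E (disc): 0.12 / √(0.76·0.83) = 0.15
  Scale D (disc): 0.14 / √(0.69·0.83) = 0.18
  Scale A (conv): 0.68 / √(0.78·0.83) = 0.85
  Scale G (disc): 0.13 / √(0.75·0.83) = 0.16
Smallest convergent = 0.61. Discriminant values: 0.20, 0.15, 0.18, 0.16; count ≥ 0.61 → 0.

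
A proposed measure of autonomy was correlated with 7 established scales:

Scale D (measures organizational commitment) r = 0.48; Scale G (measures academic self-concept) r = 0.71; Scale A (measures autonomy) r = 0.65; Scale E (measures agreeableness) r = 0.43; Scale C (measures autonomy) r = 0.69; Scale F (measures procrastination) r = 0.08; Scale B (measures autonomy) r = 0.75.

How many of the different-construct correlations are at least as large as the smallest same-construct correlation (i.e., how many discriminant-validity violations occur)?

1

Convergent (same construct = autonomy): Scale A, Scale C, Scale B.
Smallest convergent = 0.65. Discriminant values: 0.48, 0.71, 0.43, 0.08; count ≥ 0.65 → 1.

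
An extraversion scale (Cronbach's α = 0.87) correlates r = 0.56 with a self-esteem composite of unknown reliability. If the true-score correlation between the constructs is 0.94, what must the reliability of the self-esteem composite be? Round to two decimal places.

0.41

r_true = r_obs / √(r_xx · r_yy) ⇒ 0.94 = 0.56 / √(0.87 · r_yy).
√(0.87 · r_yy) = 0.56 / 0.94 = 0.5957; 0.87 · r_yy = 0.3549; r_yy = 0.3549 / 0.87 ≈ 0.41.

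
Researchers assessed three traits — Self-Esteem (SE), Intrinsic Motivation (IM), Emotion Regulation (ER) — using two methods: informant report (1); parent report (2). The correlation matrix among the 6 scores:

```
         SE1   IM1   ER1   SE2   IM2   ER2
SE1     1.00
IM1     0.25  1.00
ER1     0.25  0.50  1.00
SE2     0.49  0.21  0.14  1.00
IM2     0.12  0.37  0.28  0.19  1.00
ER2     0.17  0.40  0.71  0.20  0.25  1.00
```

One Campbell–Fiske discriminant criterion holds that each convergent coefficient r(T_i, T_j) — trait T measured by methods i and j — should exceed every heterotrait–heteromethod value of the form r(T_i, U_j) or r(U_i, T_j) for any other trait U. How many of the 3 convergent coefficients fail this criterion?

1

Checking each validity diagonal entry against its comparison values:
SE (methods 1·2): 0.49 vs {0.12, 0.21, 0.17, 0.14} → pass.
IM (methods 1·2): 0.37 vs {0.21, 0.12, 0.40, 0.28} → fail.
ER (methods 1·2): 0.71 vs {0.14, 0.17, 0.28, 0.40} → pass.
1 of 3 fail.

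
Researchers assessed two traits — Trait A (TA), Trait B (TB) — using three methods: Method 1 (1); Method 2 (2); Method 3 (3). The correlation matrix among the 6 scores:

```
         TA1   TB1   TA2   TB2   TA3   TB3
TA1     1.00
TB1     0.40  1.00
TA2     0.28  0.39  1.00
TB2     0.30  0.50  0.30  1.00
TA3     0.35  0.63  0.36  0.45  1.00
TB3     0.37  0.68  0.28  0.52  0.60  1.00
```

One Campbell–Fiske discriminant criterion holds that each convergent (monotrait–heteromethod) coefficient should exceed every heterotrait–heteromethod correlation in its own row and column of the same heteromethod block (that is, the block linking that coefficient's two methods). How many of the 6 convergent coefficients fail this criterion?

Checking each validity diagonal entry against its comparison values:
TA (methods 1·2): 0.28 vs {0.30, 0.39} → fail.
TA (methods 1·3): 0.35 vs {0.37, 0.63} → fail.
TA (methods 2·3): 0.36 vs {0.28, 0.45} → fail.
TB (methods 1·2): 0.50 vs {0.39, 0.30} → pass.
TB (methods 1·3): 0.68 vs {0.63, 0.37} → pass.
TB (methods 2·3): 0.52 vs {0.45, 0.28} → pass.
3 of 6 fail.

3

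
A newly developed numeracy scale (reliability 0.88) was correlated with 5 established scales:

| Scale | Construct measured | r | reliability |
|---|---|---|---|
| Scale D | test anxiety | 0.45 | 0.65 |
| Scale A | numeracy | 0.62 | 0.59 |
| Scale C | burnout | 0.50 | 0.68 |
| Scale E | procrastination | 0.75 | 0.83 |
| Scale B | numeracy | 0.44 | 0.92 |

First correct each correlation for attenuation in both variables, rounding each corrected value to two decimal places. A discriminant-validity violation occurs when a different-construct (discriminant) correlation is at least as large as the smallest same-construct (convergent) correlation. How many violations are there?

Disattenuated r (r / √(r_scale · r_new)):
  Scale D (disc): 0.45 / √(0.65·0.88) = 0.59
  Scale A (conv): 0.62 / √(0.59·0.88) = 0.86
  Scale C (disc): 0.50 / √(0.68·0.88) = 0.65
  Scale E (disc): 0.75 / √(0.83·0.88) = 0.88
  Scale B (conv): 0.44 / √(0.92·0.88) = 0.49
Smallest convergent = 0.49. Discriminant values: 0.59, 0.65, 0.88; count ≥ 0.49 → 3.

3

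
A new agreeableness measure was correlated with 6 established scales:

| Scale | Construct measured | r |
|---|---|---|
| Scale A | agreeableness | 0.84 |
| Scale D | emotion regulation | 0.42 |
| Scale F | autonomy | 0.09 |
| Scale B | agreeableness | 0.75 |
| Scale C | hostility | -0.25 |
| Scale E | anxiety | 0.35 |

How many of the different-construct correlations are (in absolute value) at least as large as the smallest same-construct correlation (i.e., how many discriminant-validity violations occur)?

0

Convergent (same construct = agreeableness): Scale A, Scale B.
Smallest convergent = 0.75. Discriminant |r|: 0.42, 0.09, 0.25, 0.35; count ≥ 0.75 → 0.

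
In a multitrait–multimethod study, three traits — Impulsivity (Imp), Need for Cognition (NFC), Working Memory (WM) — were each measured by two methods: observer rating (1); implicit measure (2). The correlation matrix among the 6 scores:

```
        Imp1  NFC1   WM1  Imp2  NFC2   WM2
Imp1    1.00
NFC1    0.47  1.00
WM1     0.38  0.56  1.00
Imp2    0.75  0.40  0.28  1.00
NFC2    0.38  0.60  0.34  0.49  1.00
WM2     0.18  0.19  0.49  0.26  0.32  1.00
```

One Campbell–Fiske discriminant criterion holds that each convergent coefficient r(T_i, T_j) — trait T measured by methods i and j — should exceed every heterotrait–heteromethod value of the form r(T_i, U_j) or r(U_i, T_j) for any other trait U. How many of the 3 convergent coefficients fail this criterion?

0

Checking each validity diagonal entry against its comparison values:
Imp (methods 1·2): 0.75 vs {0.38, 0.40, 0.18, 0.28} → pass.
NFC (methods 1·2): 0.60 vs {0.40, 0.38, 0.19, 0.34} → pass.
WM (methods 1·2): 0.49 vs {0.28, 0.18, 0.34, 0.19} → pass.
0 of 3 fail.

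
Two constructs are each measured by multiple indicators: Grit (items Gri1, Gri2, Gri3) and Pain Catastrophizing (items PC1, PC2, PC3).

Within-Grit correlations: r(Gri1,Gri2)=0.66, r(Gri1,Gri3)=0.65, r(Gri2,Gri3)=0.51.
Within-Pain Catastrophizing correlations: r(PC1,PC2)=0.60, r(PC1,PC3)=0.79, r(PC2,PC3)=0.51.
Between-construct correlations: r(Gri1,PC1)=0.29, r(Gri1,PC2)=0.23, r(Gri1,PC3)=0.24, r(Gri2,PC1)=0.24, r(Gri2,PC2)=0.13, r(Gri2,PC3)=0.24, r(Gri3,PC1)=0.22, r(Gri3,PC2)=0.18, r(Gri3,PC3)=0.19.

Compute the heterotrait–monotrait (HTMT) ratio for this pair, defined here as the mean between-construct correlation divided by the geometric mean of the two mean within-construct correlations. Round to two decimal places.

Mean heterotrait r = 1.96/9 = 0.2178.
Mean within-Gri = 1.82/3 = 0.6067; mean within-PC = 1.90/3 = 0.6333.
Geometric mean = √(0.6067 × 0.6333) = 0.6199.
HTMT = 0.2178 / 0.6199 = 0.35.

0.35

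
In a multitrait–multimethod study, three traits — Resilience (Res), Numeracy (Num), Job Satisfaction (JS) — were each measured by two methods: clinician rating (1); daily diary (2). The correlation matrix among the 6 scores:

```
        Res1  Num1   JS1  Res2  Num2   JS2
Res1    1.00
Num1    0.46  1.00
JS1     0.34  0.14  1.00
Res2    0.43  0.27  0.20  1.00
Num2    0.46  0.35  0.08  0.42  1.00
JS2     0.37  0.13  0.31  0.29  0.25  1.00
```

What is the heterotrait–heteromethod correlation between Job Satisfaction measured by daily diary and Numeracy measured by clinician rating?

Different traits and methods: r(JS2, Num1) = 0.13.

0.13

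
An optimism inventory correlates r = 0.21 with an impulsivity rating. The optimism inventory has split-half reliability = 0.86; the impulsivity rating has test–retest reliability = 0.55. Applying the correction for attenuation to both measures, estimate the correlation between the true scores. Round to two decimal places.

r_true = r_obs / √(r_xx · r_yy) = 0.21 / √(0.86 × 0.55) = 0.21 / √0.4730 = 0.21 / 0.6877 ≈ 0.31.

0.31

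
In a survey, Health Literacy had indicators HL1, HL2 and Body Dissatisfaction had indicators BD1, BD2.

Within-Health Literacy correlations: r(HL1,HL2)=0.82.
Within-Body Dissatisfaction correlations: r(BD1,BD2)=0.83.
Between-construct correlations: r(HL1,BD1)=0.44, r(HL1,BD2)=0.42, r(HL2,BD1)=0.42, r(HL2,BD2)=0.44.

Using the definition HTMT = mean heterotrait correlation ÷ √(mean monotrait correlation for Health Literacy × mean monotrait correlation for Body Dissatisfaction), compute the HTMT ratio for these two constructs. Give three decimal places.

0.521

Mean between = 1.72/4 = 0.4300.
Mean within-HL = 0.82/1 = 0.8200; mean within-BD = 0.83/1 = 0.8300.
Geometric mean = √(0.8200 × 0.8300) = 0.8250.
HTMT = 0.4300 / 0.8250 = 0.521.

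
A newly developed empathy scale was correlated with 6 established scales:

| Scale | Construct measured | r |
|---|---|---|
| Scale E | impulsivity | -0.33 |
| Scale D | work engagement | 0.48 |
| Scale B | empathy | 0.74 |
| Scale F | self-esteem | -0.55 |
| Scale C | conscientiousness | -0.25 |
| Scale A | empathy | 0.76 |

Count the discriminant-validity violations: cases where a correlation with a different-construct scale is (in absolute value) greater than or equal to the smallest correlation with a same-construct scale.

0

Convergent (same construct = empathy): Scale B, Scale A.
Smallest convergent = 0.74. Discriminant |r|: 0.33, 0.48, 0.55, 0.25; count ≥ 0.74 → 0.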